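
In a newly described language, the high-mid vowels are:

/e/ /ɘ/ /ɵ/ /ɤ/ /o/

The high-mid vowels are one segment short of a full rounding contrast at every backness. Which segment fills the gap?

backness          unrounded  rounded 
front             e         —       
central           ɘ         ɵ       
back              ɤ         o       
The front row has no rounded member, so the gap is the front rounded vowel /ø/.

/ø/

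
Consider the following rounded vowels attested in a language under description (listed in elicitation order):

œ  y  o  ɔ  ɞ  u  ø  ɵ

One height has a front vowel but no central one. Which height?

high

Front: /y/ (high), /ø/ (high-mid), /œ/ (low-mid).
Central: /ɵ/ (high-mid), /ɞ/ (low-mid).
Back: /u/ (high), /o/ (high-mid), /ɔ/ (low-mid).
Every height has a central member except high, where /ʉ/ would be expected.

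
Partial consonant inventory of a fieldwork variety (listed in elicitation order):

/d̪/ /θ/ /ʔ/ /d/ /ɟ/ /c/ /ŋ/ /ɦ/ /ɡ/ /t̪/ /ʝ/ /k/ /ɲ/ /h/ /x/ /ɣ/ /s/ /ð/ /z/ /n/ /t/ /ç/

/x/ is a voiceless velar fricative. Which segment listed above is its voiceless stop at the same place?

The voiceless stop at the same place is a voiceless velar stop — in this inventory, /k/.

/k/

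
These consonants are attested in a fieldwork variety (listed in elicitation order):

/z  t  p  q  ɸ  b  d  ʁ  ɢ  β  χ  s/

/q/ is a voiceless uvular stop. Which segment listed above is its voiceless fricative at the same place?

The voiceless fricative at the same place is a voiceless uvular fricative — in this inventory, /χ/.

/χ/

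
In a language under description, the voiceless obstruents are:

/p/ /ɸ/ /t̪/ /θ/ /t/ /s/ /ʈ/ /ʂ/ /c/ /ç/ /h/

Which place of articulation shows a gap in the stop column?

Stop: /p/ (bilabial), /t̪/ (dental), /t/ (alveolar), /ʈ/ (retroflex), /c/ (palatal).
Fricative: /ɸ/ (bilabial), /θ/ (dental), /s/ (alveolar), /ʂ/ (retroflex), /ç/ (palatal), /h/ (glottal).
Every place of articulation has a stop member except glottal, where /ʔ/ would be expected.

glottal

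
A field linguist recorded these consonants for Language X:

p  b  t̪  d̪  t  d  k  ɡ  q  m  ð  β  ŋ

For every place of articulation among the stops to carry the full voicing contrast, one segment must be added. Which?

Voiceless: /p/ (bilabial), /t̪/ (dental), /t/ (alveolar), /k/ (velar), /q/ (uvular).
Voiced: /b/ (bilabial), /d̪/ (dental), /d/ (alveolar), /ɡ/ (velar).
The uvular row has no voiced member, so the gap is the voiced uvular stop /ɢ/.

/ɢ/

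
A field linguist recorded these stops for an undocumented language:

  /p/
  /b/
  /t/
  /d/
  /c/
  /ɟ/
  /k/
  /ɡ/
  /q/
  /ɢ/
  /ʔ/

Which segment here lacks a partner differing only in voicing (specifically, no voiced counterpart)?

/ʔ/

Bilabial: /p/ ~ /b/
Alveolar: /t/ ~ /d/
Palatal: /c/ ~ /ɟ/
Velar: /k/ ~ /ɡ/
Uvular: /q/ ~ /ɢ/
Glottal: only /ʔ/ (voiceless); no voiced partner.
So /ʔ/ is the unpaired segment.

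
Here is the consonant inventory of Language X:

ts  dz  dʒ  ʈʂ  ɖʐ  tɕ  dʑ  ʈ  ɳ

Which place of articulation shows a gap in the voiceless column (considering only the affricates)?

Voiceless: /ts/ (alveolar), /ʈʂ/ (retroflex), /tɕ/ (alveolo-palatal).
Voiced: /dz/ (alveolar), /dʒ/ (postalveolar), /ɖʐ/ (retroflex), /dʑ/ (alveolo-palatal).
Every place of articulation has a voiceless member except postalveolar, where /tʃ/ would be expected.

postalveolar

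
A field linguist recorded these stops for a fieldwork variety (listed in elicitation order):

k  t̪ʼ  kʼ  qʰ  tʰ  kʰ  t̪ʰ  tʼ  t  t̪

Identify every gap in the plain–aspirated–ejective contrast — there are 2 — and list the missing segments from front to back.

/q/, /qʼ/

place of articulation  plain     aspirated  ejective
dental            t̪        t̪ʰ       t̪ʼ     
alveolar          t         tʰ        tʼ      
velar             k         kʰ        kʼ      
uvular            —         qʰ        —       
Gaps, from front to back: uvular lacks plain (/q/); uvular lacks ejective (/qʼ/).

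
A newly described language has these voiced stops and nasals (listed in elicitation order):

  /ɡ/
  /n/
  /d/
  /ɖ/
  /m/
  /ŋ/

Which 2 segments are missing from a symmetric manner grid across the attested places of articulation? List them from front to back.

/b/, /ɳ/

Oral stop: /d/ (alveolar), /ɖ/ (retroflex), /ɡ/ (velar).
Nasal: /m/ (bilabial), /n/ (alveolar), /ŋ/ (velar).
Gaps, from front to back: bilabial lacks oral stop (/b/); retroflex lacks nasal (/ɳ/).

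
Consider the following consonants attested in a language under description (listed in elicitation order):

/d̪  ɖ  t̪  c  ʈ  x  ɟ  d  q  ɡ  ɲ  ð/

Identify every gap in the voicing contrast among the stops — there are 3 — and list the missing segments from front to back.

Voiceless: /t̪/ (dental), /ʈ/ (retroflex), /c/ (palatal), /q/ (uvular).
Voiced: /d̪/ (dental), /d/ (alveolar), /ɖ/ (retroflex), /ɟ/ (palatal), /ɡ/ (velar).
Gaps, from front to back: alveolar lacks voiceless (/t/); velar lacks voiceless (/k/); uvular lacks voiced (/ɢ/).

/t/, /k/, /ɢ/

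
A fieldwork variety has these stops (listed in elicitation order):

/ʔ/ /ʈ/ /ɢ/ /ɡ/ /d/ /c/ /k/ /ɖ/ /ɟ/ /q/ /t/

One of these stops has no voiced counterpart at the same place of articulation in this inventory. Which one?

/ʔ/

Alveolar: /t/ ~ /d/
Retroflex: /ʈ/ ~ /ɖ/
Palatal: /c/ ~ /ɟ/
Velar: /k/ ~ /ɡ/
Uvular: /q/ ~ /ɢ/
Glottal: only /ʔ/ (voiceless); no voiced partner.
So /ʔ/ is the unpaired segment.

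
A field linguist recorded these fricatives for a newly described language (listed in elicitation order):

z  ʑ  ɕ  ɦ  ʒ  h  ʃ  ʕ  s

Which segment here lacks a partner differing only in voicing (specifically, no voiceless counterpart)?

/ʕ/

Alveolar: /s/ ~ /z/
Postalveolar: /ʃ/ ~ /ʒ/
Alveolo-palatal: /ɕ/ ~ /ʑ/
Glottal: /h/ ~ /ɦ/
Pharyngeal: only /ʕ/ (voiced); no voiceless partner.
So /ʕ/ is the unpaired segment.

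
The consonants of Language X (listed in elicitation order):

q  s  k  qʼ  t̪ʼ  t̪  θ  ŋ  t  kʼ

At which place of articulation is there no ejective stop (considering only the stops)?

Plain: /t̪/ (dental), /t/ (alveolar), /k/ (velar), /q/ (uvular).
Ejective: /t̪ʼ/ (dental), /kʼ/ (velar), /qʼ/ (uvular).
Every place of articulation has an ejective member except alveolar, where /tʼ/ would be expected.

alveolar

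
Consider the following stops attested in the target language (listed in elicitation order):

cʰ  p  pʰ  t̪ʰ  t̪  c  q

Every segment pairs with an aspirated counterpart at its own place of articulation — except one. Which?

Bilabial: /p/ ~ /pʰ/
Dental: /t̪/ ~ /t̪ʰ/
Palatal: /c/ ~ /cʰ/
Uvular: only /q/ (plain); no aspirated partner.
So /q/ is the unpaired segment.

/q/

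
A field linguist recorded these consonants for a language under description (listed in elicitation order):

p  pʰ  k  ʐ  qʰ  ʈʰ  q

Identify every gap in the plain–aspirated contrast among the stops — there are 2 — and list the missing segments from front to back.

/ʈ/, /kʰ/

Plain: /p/ (bilabial), /k/ (velar), /q/ (uvular).
Aspirated: /pʰ/ (bilabial), /ʈʰ/ (retroflex), /qʰ/ (uvular).
Gaps, from front to back: retroflex lacks plain (/ʈ/); velar lacks aspirated (/kʰ/).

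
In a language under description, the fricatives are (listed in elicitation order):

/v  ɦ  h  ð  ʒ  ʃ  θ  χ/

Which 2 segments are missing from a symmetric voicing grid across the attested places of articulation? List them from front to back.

/f/, /ʁ/

Voiceless: /θ/ (dental), /ʃ/ (postalveolar), /χ/ (uvular), /h/ (glottal).
Voiced: /v/ (labiodental), /ð/ (dental), /ʒ/ (postalveolar), /ɦ/ (glottal).
Gaps, from front to back: labiodental lacks voiceless (/f/); uvular lacks voiced (/ʁ/).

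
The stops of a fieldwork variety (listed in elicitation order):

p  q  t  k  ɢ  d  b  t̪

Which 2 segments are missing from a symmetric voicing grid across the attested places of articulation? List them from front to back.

bilabial: voiceless /p/, voiced /b/.
dental: voiceless /t̪/, voiced —.
alveolar: voiceless /t/, voiced /d/.
velar: voiceless /k/, voiced —.
uvular: voiceless /q/, voiced /ɢ/.
Gaps, from front to back: dental lacks voiced (/d̪/); velar lacks voiced (/ɡ/).

/d̪/, /ɡ/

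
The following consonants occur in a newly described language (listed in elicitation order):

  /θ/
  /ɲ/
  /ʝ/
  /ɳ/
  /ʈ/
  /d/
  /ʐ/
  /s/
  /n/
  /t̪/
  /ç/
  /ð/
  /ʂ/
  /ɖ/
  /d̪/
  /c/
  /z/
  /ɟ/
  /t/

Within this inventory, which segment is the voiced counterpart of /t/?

/d/

/t/ is a voiceless alveolar stop.
The voiced counterpart is a voiced alveolar stop — in this inventory, /d/.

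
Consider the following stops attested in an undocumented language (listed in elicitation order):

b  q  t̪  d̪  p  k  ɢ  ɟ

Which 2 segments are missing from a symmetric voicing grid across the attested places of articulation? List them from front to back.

/c/, /ɡ/

place of articulation  voiceless  voiced  
bilabial          p         b       
dental            t̪        d̪      
palatal           —         ɟ       
velar             k         —       
uvular            q         ɢ       
Gaps, from front to back: palatal lacks voiceless (/c/); velar lacks voiced (/ɡ/).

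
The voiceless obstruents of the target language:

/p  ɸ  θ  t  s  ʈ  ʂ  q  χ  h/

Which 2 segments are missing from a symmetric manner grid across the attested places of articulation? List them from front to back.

bilabial: stop /p/, fricative /ɸ/.
dental: stop —, fricative /θ/.
alveolar: stop /t/, fricative /s/.
retroflex: stop /ʈ/, fricative /ʂ/.
uvular: stop /q/, fricative /χ/.
glottal: stop —, fricative /h/.
Gaps, from front to back: dental lacks stop (/t̪/); glottal lacks stop (/ʔ/).

/t̪/, /ʔ/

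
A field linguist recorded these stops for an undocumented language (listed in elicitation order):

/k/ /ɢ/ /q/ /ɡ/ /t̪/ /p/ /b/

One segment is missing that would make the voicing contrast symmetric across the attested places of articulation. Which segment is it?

/d̪/

Voiceless: /p/ (bilabial), /t̪/ (dental), /k/ (velar), /q/ (uvular).
Voiced: /b/ (bilabial), /ɡ/ (velar), /ɢ/ (uvular).
The dental row has no voiced member, so the gap is the voiced dental stop /d̪/.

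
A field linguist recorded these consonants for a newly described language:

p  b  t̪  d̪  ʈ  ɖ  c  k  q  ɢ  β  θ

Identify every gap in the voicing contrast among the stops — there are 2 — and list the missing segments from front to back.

/ɟ/, /ɡ/

Voiceless: /p/ (bilabial), /t̪/ (dental), /ʈ/ (retroflex), /c/ (palatal), /k/ (velar), /q/ (uvular).
Voiced: /b/ (bilabial), /d̪/ (dental), /ɖ/ (retroflex), /ɢ/ (uvular).
Gaps, from front to back: palatal lacks voiced (/ɟ/); velar lacks voiced (/ɡ/).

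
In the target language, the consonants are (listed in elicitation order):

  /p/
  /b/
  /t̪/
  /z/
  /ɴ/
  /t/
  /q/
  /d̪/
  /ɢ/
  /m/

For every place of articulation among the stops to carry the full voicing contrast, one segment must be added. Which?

place of articulation  voiceless  voiced  
bilabial          p         b       
dental            t̪        d̪      
alveolar          t         —       
uvular            q         ɢ       
The alveolar row has no voiced member, so the gap is the voiced alveolar stop /d/.

/d/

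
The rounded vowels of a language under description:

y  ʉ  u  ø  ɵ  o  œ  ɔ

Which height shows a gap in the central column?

low-mid

height            front     central   back    
high              y         ʉ         u       
high-mid          ø         ɵ         o       
low-mid           œ         —         ɔ       
Every height has a central member except low-mid, where /ɞ/ would be expected.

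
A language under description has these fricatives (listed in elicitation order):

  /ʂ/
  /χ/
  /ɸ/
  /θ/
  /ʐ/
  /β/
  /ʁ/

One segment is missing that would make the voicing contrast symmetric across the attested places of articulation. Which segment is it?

Voiceless: /ɸ/ (bilabial), /θ/ (dental), /ʂ/ (retroflex), /χ/ (uvular).
Voiced: /β/ (bilabial), /ʐ/ (retroflex), /ʁ/ (uvular).
The dental row has no voiced member, so the gap is the voiced dental fricative /ð/.

/ð/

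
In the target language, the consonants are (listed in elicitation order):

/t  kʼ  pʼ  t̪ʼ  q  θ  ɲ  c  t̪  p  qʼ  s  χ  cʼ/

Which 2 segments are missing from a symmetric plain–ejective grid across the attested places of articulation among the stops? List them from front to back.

/tʼ/, /k/

bilabial: plain /p/, ejective /pʼ/.
dental: plain /t̪/, ejective /t̪ʼ/.
alveolar: plain /t/, ejective —.
palatal: plain /c/, ejective /cʼ/.
velar: plain —, ejective /kʼ/.
uvular: plain /q/, ejective /qʼ/.
Gaps, from front to back: alveolar lacks ejective (/tʼ/); velar lacks plain (/k/).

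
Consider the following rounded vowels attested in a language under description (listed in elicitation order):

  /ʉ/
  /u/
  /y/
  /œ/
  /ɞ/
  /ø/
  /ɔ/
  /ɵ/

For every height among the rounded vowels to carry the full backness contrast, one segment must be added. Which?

Front: /y/ (high), /ø/ (high-mid), /œ/ (low-mid).
Central: /ʉ/ (high), /ɵ/ (high-mid), /ɞ/ (low-mid).
Back: /u/ (high), /ɔ/ (low-mid).
The high-mid row has no back member, so the gap is the high-mid back rounded vowel /o/.

/o/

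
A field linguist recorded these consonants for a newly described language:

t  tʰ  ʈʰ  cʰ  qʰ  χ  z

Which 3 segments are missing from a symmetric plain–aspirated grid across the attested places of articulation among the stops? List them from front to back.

Plain: /t/ (alveolar).
Aspirated: /tʰ/ (alveolar), /ʈʰ/ (retroflex), /cʰ/ (palatal), /qʰ/ (uvular).
Gaps, from front to back: retroflex lacks plain (/ʈ/); palatal lacks plain (/c/); uvular lacks plain (/q/).

/ʈ/, /c/, /q/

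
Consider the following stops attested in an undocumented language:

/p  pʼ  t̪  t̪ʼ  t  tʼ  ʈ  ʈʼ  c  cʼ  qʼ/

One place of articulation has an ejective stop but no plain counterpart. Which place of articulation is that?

place of articulation  plain     ejective
bilabial          p         pʼ      
dental            t̪        t̪ʼ     
alveolar          t         tʼ      
retroflex         ʈ         ʈʼ      
palatal           c         cʼ      
uvular            —         qʼ      
Every place of articulation has a plain member except uvular, where /q/ would be expected.

uvular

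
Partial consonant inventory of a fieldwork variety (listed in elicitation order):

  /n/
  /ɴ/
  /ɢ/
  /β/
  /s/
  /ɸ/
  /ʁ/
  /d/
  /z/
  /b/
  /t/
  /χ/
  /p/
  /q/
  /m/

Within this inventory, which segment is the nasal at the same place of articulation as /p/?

/p/ is a voiceless bilabial stop.
The nasal at the same place is a bilabial nasal — in this inventory, /m/.

/m/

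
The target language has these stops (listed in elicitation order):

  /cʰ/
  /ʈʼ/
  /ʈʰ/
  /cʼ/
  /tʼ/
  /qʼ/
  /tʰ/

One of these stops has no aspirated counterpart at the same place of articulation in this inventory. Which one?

/qʼ/

Alveolar: /tʰ/ ~ /tʼ/
Retroflex: /ʈʰ/ ~ /ʈʼ/
Palatal: /cʰ/ ~ /cʼ/
Uvular: only /qʼ/ (ejective); no aspirated partner.
So /qʼ/ is the unpaired segment.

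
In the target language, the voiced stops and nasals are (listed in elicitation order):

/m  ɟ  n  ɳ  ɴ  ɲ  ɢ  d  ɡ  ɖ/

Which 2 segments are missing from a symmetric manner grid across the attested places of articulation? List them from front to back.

bilabial: oral stop —, nasal /m/.
alveolar: oral stop /d/, nasal /n/.
retroflex: oral stop /ɖ/, nasal /ɳ/.
palatal: oral stop /ɟ/, nasal /ɲ/.
velar: oral stop /ɡ/, nasal —.
uvular: oral stop /ɢ/, nasal /ɴ/.
Gaps, from front to back: bilabial lacks oral stop (/b/); velar lacks nasal (/ŋ/).

/b/, /ŋ/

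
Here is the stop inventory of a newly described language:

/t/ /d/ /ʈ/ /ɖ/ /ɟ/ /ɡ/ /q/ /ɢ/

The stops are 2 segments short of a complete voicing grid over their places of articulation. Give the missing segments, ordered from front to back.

place of articulation  voiceless  voiced  
alveolar          t         d       
retroflex         ʈ         ɖ       
palatal           —         ɟ       
velar             —         ɡ       
uvular            q         ɢ       
Gaps, from front to back: palatal lacks voiceless (/c/); velar lacks voiceless (/k/).

/c/, /k/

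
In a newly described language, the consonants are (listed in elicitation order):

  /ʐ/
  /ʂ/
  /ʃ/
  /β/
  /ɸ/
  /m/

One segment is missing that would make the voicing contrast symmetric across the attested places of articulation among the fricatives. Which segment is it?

bilabial: voiceless /ɸ/, voiced /β/.
postalveolar: voiceless /ʃ/, voiced —.
retroflex: voiceless /ʂ/, voiced /ʐ/.
The postalveolar row has no voiced member, so the gap is the voiced postalveolar fricative /ʒ/.

/ʒ/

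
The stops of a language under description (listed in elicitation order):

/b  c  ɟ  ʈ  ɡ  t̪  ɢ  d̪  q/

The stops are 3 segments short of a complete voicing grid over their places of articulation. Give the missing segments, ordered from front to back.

/p/, /ɖ/, /k/

Voiceless: /t̪/ (dental), /ʈ/ (retroflex), /c/ (palatal), /q/ (uvular).
Voiced: /b/ (bilabial), /d̪/ (dental), /ɟ/ (palatal), /ɡ/ (velar), /ɢ/ (uvular).
Gaps, from front to back: bilabial lacks voiceless (/p/); retroflex lacks voiced (/ɖ/); velar lacks voiceless (/k/).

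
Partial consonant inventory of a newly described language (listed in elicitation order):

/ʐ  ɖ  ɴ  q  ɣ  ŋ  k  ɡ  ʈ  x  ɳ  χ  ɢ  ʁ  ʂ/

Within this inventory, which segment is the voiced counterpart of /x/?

/ɣ/

/x/ is a voiceless velar fricative.
The voiced counterpart is a voiced velar fricative — in this inventory, /ɣ/.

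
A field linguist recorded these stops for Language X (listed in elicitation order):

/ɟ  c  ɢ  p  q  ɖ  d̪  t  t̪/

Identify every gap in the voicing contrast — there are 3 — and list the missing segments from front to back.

/b/, /d/, /ʈ/

place of articulation  voiceless  voiced  
bilabial          p         —       
dental            t̪        d̪      
alveolar          t         —       
retroflex         —         ɖ       
palatal           c         ɟ       
uvular            q         ɢ       
Gaps, from front to back: bilabial lacks voiced (/b/); alveolar lacks voiced (/d/); retroflex lacks voiceless (/ʈ/).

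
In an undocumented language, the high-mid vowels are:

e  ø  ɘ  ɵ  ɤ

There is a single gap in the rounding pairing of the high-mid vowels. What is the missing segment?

/o/

backness          unrounded  rounded 
front             e         ø       
central           ɘ         ɵ       
back              ɤ         —       
The back row has no rounded member, so the gap is the back rounded vowel /o/.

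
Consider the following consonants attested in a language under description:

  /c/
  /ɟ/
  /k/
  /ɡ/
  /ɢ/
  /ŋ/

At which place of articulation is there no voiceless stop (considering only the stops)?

palatal: voiceless /c/, voiced /ɟ/.
velar: voiceless /k/, voiced /ɡ/.
uvular: voiceless —, voiced /ɢ/.
Every place of articulation has a voiceless member except uvular, where /q/ would be expected.

uvular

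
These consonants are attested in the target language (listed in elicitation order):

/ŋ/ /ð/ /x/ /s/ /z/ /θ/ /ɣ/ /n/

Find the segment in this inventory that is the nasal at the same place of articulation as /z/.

/n/

/z/ is a voiced alveolar fricative.
The nasal at the same place is an alveolar nasal — in this inventory, /n/.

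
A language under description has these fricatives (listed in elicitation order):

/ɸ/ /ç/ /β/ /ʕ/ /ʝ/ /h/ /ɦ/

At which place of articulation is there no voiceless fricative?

pharyngeal

bilabial: voiceless /ɸ/, voiced /β/.
palatal: voiceless /ç/, voiced /ʝ/.
pharyngeal: voiceless —, voiced /ʕ/.
glottal: voiceless /h/, voiced /ɦ/.
Every place of articulation has a voiceless member except pharyngeal, where /ħ/ would be expected.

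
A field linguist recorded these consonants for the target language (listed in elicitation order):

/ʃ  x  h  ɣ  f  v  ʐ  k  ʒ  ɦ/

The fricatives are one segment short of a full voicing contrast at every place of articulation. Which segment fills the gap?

/ʂ/

Voiceless: /f/ (labiodental), /ʃ/ (postalveolar), /x/ (velar), /h/ (glottal).
Voiced: /v/ (labiodental), /ʒ/ (postalveolar), /ʐ/ (retroflex), /ɣ/ (velar), /ɦ/ (glottal).
The retroflex row has no voiceless member, so the gap is the voiceless retroflex fricative /ʂ/.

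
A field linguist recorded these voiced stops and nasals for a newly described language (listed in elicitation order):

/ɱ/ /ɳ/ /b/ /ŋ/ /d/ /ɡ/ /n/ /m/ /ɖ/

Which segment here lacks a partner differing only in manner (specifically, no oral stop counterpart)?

/ɱ/

Bilabial: /b/ ~ /m/
Alveolar: /d/ ~ /n/
Retroflex: /ɖ/ ~ /ɳ/
Velar: /ɡ/ ~ /ŋ/
Labiodental: only /ɱ/ (nasal); no oral stop partner.
So /ɱ/ is the unpaired segment.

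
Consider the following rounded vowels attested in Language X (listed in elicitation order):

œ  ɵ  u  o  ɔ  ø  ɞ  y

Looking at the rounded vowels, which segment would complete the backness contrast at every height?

/ʉ/

high: front /y/, central —, back /u/.
high-mid: front /ø/, central /ɵ/, back /o/.
low-mid: front /œ/, central /ɞ/, back /ɔ/.
The high row has no central member, so the gap is the high central rounded vowel /ʉ/.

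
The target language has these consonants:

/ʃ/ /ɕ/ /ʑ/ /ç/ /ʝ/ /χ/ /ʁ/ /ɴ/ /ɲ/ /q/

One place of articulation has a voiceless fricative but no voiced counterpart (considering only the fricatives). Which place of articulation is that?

place of articulation  voiceless  voiced  
postalveolar      ʃ         —       
alveolo-palatal   ɕ         ʑ       
palatal           ç         ʝ       
uvular            χ         ʁ       
Every place of articulation has a voiced member except postalveolar, where /ʒ/ would be expected.

postalveolar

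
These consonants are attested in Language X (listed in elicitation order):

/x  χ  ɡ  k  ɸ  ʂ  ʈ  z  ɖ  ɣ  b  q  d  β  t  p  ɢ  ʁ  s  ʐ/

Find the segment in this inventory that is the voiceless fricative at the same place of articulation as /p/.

/ɸ/

/p/ is a voiceless bilabial stop.
The voiceless fricative at the same place is a voiceless bilabial fricative — in this inventory, /ɸ/.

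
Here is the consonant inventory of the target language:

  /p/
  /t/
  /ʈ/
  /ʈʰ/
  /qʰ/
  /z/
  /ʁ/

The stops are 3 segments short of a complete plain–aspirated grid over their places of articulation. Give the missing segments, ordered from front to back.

Plain: /p/ (bilabial), /t/ (alveolar), /ʈ/ (retroflex).
Aspirated: /ʈʰ/ (retroflex), /qʰ/ (uvular).
Gaps, from front to back: bilabial lacks aspirated (/pʰ/); alveolar lacks aspirated (/tʰ/); uvular lacks plain (/q/).

/pʰ/, /tʰ/, /q/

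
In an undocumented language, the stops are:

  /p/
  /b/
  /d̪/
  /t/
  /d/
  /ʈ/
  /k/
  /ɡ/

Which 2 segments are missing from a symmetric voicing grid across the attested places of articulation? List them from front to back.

bilabial: voiceless /p/, voiced /b/.
dental: voiceless —, voiced /d̪/.
alveolar: voiceless /t/, voiced /d/.
retroflex: voiceless /ʈ/, voiced —.
velar: voiceless /k/, voiced /ɡ/.
Gaps, from front to back: dental lacks voiceless (/t̪/); retroflex lacks voiced (/ɖ/).

/t̪/, /ɖ/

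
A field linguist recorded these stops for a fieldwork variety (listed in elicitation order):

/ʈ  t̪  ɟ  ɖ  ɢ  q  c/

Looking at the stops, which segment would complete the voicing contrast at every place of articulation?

dental: voiceless /t̪/, voiced —.
retroflex: voiceless /ʈ/, voiced /ɖ/.
palatal: voiceless /c/, voiced /ɟ/.
uvular: voiceless /q/, voiced /ɢ/.
The dental row has no voiced member, so the gap is the voiced dental stop /d̪/.

/d̪/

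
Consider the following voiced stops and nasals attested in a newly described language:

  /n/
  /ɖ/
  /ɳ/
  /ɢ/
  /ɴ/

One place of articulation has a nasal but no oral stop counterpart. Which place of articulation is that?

alveolar

place of articulation  oral stop  nasal   
alveolar          —         n       
retroflex         ɖ         ɳ       
uvular            ɢ         ɴ       
Every place of articulation has an oral stop member except alveolar, where /d/ would be expected.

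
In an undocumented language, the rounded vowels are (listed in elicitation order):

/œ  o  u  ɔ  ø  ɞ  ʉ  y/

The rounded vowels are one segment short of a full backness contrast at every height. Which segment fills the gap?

height            front     central   back    
high              y         ʉ         u       
high-mid          ø         —         o       
low-mid           œ         ɞ         ɔ       
The high-mid row has no central member, so the gap is the high-mid central rounded vowel /ɵ/.

/ɵ/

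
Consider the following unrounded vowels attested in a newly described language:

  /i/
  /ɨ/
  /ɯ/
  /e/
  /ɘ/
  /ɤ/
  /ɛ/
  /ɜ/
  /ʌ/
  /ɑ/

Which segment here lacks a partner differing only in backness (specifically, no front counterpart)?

/ɑ/

High: /i/ ~ /ɨ/ ~ /ɯ/
High-mid: /e/ ~ /ɘ/ ~ /ɤ/
Low-mid: /ɛ/ ~ /ɜ/ ~ /ʌ/
Low: only /ɑ/ (back); no front partner.
So /ɑ/ is the unpaired segment.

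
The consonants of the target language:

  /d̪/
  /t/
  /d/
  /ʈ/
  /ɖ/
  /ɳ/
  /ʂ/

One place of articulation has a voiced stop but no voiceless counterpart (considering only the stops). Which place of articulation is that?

place of articulation  voiceless  voiced  
dental            —         d̪      
alveolar          t         d       
retroflex         ʈ         ɖ       
Every place of articulation has a voiceless member except dental, where /t̪/ would be expected.

dental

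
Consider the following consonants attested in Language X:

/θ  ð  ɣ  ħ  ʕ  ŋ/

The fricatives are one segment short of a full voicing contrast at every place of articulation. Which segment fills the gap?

place of articulation  voiceless  voiced  
dental            θ         ð       
velar             —         ɣ       
pharyngeal        ħ         ʕ       
The velar row has no voiceless member, so the gap is the voiceless velar fricative /x/.

/x/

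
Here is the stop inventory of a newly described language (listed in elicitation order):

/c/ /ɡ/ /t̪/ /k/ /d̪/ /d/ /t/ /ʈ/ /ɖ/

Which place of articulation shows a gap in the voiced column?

place of articulation  voiceless  voiced  
dental            t̪        d̪      
alveolar          t         d       
retroflex         ʈ         ɖ       
palatal           c         —       
velar             k         ɡ       
Every place of articulation has a voiced member except palatal, where /ɟ/ would be expected.

palatal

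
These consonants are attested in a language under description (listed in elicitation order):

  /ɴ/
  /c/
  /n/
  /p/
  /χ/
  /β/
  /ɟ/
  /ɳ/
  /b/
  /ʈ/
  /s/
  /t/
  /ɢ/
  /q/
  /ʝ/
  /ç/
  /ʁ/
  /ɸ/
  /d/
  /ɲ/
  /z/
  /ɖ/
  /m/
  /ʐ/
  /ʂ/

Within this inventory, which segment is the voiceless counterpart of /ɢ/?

/q/

/ɢ/ is a voiced uvular stop.
The voiceless counterpart is a voiceless uvular stop — in this inventory, /q/.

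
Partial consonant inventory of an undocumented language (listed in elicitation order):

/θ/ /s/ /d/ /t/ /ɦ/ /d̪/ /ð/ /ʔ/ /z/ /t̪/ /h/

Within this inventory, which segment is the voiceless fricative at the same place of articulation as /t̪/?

/t̪/ is a voiceless dental stop.
The voiceless fricative at the same place is a voiceless dental fricative — in this inventory, /θ/.

/θ/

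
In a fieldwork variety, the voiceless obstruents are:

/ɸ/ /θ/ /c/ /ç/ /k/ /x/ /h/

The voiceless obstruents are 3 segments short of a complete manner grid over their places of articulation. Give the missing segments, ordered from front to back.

/p/, /t̪/, /ʔ/

bilabial: stop —, fricative /ɸ/.
dental: stop —, fricative /θ/.
palatal: stop /c/, fricative /ç/.
velar: stop /k/, fricative /x/.
glottal: stop —, fricative /h/.
Gaps, from front to back: bilabial lacks stop (/p/); dental lacks stop (/t̪/); glottal lacks stop (/ʔ/).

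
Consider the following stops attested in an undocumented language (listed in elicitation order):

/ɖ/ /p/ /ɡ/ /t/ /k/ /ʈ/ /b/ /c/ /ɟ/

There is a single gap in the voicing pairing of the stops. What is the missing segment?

/d/

Voiceless: /p/ (bilabial), /t/ (alveolar), /ʈ/ (retroflex), /c/ (palatal), /k/ (velar).
Voiced: /b/ (bilabial), /ɖ/ (retroflex), /ɟ/ (palatal), /ɡ/ (velar).
The alveolar row has no voiced member, so the gap is the voiced alveolar stop /d/.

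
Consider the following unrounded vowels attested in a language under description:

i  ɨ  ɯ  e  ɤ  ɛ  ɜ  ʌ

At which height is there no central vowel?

high-mid

height            front     central   back    
high              i         ɨ         ɯ       
high-mid          e         —         ɤ       
low-mid           ɛ         ɜ         ʌ       
Every height has a central member except high-mid, where /ɘ/ would be expected.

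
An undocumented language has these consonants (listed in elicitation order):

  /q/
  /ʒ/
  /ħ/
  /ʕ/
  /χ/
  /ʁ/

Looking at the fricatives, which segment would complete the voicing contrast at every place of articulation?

/ʃ/

Voiceless: /χ/ (uvular), /ħ/ (pharyngeal).
Voiced: /ʒ/ (postalveolar), /ʁ/ (uvular), /ʕ/ (pharyngeal).
The postalveolar row has no voiceless member, so the gap is the voiceless postalveolar fricative /ʃ/.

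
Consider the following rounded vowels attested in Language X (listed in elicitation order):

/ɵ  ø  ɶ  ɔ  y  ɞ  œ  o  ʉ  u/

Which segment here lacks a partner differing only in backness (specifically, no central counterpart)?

High: /y/ ~ /ʉ/ ~ /u/
High-mid: /ø/ ~ /ɵ/ ~ /o/
Low-mid: /œ/ ~ /ɞ/ ~ /ɔ/
Low: only /ɶ/ (front); no central partner.
So /ɶ/ is the unpaired segment.

/ɶ/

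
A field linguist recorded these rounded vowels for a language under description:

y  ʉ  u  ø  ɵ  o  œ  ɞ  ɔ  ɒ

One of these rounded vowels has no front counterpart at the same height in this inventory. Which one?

High: /y/ ~ /ʉ/ ~ /u/
High-mid: /ø/ ~ /ɵ/ ~ /o/
Low-mid: /œ/ ~ /ɞ/ ~ /ɔ/
Low: only /ɒ/ (back); no front partner.
So /ɒ/ is the unpaired segment.

/ɒ/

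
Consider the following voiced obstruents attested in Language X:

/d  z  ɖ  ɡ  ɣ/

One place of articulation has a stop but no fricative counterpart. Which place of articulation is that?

place of articulation  stop      fricative
alveolar          d         z       
retroflex         ɖ         —       
velar             ɡ         ɣ       
Every place of articulation has a fricative member except retroflex, where /ʐ/ would be expected.

retroflex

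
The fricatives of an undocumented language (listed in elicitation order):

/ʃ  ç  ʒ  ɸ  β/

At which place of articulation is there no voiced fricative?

palatal

place of articulation  voiceless  voiced  
bilabial          ɸ         β       
postalveolar      ʃ         ʒ       
palatal           ç         —       
Every place of articulation has a voiced member except palatal, where /ʝ/ would be expected.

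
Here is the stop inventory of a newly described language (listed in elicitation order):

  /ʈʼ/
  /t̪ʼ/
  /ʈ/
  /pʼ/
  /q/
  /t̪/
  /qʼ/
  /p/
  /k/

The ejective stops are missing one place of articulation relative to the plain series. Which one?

Plain: /p/ (bilabial), /t̪/ (dental), /ʈ/ (retroflex), /k/ (velar), /q/ (uvular).
Ejective: /pʼ/ (bilabial), /t̪ʼ/ (dental), /ʈʼ/ (retroflex), /qʼ/ (uvular).
Every place of articulation has an ejective member except velar, where /kʼ/ would be expected.

velar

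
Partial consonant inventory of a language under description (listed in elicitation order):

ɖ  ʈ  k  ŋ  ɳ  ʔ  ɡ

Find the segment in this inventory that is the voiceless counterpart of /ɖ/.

/ʈ/

/ɖ/ is a voiced retroflex stop.
The voiceless counterpart is a voiceless retroflex stop — in this inventory, /ʈ/.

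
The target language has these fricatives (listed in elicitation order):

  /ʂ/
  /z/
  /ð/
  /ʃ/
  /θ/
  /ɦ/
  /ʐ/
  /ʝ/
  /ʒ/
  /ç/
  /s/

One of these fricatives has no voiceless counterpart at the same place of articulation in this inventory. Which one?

/ɦ/

Dental: /θ/ ~ /ð/
Alveolar: /s/ ~ /z/
Postalveolar: /ʃ/ ~ /ʒ/
Retroflex: /ʂ/ ~ /ʐ/
Palatal: /ç/ ~ /ʝ/
Glottal: only /ɦ/ (voiced); no voiceless partner.
So /ɦ/ is the unpaired segment.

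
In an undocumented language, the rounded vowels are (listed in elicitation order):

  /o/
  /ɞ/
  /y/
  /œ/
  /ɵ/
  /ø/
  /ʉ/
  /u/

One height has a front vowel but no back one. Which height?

low-mid

high: front /y/, central /ʉ/, back /u/.
high-mid: front /ø/, central /ɵ/, back /o/.
low-mid: front /œ/, central /ɞ/, back —.
Every height has a back member except low-mid, where /ɔ/ would be expected.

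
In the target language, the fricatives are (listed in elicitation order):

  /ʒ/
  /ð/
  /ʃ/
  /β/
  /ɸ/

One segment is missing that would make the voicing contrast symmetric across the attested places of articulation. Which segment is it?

place of articulation  voiceless  voiced  
bilabial          ɸ         β       
dental            —         ð       
postalveolar      ʃ         ʒ       
The dental row has no voiceless member, so the gap is the voiceless dental fricative /θ/.

/θ/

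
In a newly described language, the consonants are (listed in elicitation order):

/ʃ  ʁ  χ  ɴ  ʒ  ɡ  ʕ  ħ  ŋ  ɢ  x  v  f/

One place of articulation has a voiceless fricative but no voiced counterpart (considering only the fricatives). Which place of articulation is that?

Voiceless: /f/ (labiodental), /ʃ/ (postalveolar), /x/ (velar), /χ/ (uvular), /ħ/ (pharyngeal).
Voiced: /v/ (labiodental), /ʒ/ (postalveolar), /ʁ/ (uvular), /ʕ/ (pharyngeal).
Every place of articulation has a voiced member except velar, where /ɣ/ would be expected.

velar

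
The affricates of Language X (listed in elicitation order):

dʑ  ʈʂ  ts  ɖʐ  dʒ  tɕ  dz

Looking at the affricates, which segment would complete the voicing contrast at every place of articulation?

Voiceless: /ts/ (alveolar), /ʈʂ/ (retroflex), /tɕ/ (alveolo-palatal).
Voiced: /dz/ (alveolar), /dʒ/ (postalveolar), /ɖʐ/ (retroflex), /dʑ/ (alveolo-palatal).
The postalveolar row has no voiceless member, so the gap is the voiceless postalveolar affricate /tʃ/.

/tʃ/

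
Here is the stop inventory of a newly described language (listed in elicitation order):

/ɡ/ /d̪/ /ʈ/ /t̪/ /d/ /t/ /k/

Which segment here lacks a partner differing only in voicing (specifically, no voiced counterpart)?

/ʈ/

Dental: /t̪/ ~ /d̪/
Alveolar: /t/ ~ /d/
Velar: /k/ ~ /ɡ/
Retroflex: only /ʈ/ (voiceless); no voiced partner.
So /ʈ/ is the unpaired segment.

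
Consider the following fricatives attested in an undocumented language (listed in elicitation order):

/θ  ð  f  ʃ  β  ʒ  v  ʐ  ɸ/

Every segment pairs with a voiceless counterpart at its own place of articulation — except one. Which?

Bilabial: /ɸ/ ~ /β/
Labiodental: /f/ ~ /v/
Dental: /θ/ ~ /ð/
Postalveolar: /ʃ/ ~ /ʒ/
Retroflex: only /ʐ/ (voiced); no voiceless partner.
So /ʐ/ is the unpaired segment.

/ʐ/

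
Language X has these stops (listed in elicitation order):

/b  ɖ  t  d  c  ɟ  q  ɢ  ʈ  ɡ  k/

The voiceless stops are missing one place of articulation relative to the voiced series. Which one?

bilabial: voiceless —, voiced /b/.
alveolar: voiceless /t/, voiced /d/.
retroflex: voiceless /ʈ/, voiced /ɖ/.
palatal: voiceless /c/, voiced /ɟ/.
velar: voiceless /k/, voiced /ɡ/.
uvular: voiceless /q/, voiced /ɢ/.
Every place of articulation has a voiceless member except bilabial, where /p/ would be expected.

bilabial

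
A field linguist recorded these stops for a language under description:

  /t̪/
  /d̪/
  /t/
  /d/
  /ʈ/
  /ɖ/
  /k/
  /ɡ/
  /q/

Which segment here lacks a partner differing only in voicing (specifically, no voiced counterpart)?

/q/

Dental: /t̪/ ~ /d̪/
Alveolar: /t/ ~ /d/
Retroflex: /ʈ/ ~ /ɖ/
Velar: /k/ ~ /ɡ/
Uvular: only /q/ (voiceless); no voiced partner.
So /q/ is the unpaired segment.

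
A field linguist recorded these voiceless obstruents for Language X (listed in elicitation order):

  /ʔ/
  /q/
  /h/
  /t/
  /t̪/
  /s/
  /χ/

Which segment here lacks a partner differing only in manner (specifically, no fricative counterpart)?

/t̪/

Alveolar: /t/ ~ /s/
Uvular: /q/ ~ /χ/
Glottal: /ʔ/ ~ /h/
Dental: only /t̪/ (stop); no fricative partner.
So /t̪/ is the unpaired segment.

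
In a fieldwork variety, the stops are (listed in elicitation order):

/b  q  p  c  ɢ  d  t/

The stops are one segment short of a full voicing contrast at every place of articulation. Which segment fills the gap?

Voiceless: /p/ (bilabial), /t/ (alveolar), /c/ (palatal), /q/ (uvular).
Voiced: /b/ (bilabial), /d/ (alveolar), /ɢ/ (uvular).
The palatal row has no voiced member, so the gap is the voiced palatal stop /ɟ/.

/ɟ/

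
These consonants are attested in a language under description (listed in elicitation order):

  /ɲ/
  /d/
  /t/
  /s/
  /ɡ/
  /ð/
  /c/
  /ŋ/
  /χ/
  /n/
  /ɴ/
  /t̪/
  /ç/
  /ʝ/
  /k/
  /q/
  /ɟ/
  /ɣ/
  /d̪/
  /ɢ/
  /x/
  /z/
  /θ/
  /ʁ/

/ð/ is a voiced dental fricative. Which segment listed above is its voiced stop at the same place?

The voiced stop at the same place is a voiced dental stop — in this inventory, /d̪/.

/d̪/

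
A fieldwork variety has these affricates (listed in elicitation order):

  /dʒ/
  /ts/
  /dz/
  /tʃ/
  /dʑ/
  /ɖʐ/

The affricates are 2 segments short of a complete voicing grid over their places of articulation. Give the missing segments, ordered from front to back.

/ʈʂ/, /tɕ/

place of articulation  voiceless  voiced  
alveolar          ts        dz      
postalveolar      tʃ        dʒ      
retroflex         —         ɖʐ      
alveolo-palatal   —         dʑ      
Gaps, from front to back: retroflex lacks voiceless (/ʈʂ/); alveolo-palatal lacks voiceless (/tɕ/).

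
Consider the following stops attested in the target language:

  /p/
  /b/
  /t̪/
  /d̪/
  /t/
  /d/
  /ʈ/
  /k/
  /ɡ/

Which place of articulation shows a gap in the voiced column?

place of articulation  voiceless  voiced  
bilabial          p         b       
dental            t̪        d̪      
alveolar          t         d       
retroflex         ʈ         —       
velar             k         ɡ       
Every place of articulation has a voiced member except retroflex, where /ɖ/ would be expected.

retroflex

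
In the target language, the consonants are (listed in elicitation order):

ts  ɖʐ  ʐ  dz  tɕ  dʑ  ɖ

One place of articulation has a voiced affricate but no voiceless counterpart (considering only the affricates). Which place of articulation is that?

retroflex

alveolar: voiceless /ts/, voiced /dz/.
retroflex: voiceless —, voiced /ɖʐ/.
alveolo-palatal: voiceless /tɕ/, voiced /dʑ/.
Every place of articulation has a voiceless member except retroflex, where /ʈʂ/ would be expected.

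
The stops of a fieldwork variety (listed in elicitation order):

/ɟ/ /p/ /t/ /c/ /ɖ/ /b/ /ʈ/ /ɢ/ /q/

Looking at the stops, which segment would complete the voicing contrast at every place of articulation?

/d/

bilabial: voiceless /p/, voiced /b/.
alveolar: voiceless /t/, voiced —.
retroflex: voiceless /ʈ/, voiced /ɖ/.
palatal: voiceless /c/, voiced /ɟ/.
uvular: voiceless /q/, voiced /ɢ/.
The alveolar row has no voiced member, so the gap is the voiced alveolar stop /d/.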